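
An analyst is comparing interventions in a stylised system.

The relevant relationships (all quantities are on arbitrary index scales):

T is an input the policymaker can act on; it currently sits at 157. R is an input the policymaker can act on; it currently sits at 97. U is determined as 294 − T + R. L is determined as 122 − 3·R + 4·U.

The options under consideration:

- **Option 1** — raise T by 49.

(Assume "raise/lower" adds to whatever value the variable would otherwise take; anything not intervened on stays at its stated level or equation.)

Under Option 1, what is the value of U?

185

Option 1 (T + 49):
  T = 157 + 49 = 206
  R = 97
  U = 294 − 206 + 97 = 185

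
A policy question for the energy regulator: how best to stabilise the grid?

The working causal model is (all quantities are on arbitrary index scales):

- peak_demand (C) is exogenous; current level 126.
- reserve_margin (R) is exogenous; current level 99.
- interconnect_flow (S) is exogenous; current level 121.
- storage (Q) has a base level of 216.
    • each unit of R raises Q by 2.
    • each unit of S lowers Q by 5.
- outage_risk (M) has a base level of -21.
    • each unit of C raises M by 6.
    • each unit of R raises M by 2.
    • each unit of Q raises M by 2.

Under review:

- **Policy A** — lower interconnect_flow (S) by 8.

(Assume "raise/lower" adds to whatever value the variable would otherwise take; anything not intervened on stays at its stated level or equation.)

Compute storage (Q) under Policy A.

Policy A (S − 8):
  R = 99
  S = 121 − 8 = 113
  Q = 216 + 2·99 − 5·113 = -151

-151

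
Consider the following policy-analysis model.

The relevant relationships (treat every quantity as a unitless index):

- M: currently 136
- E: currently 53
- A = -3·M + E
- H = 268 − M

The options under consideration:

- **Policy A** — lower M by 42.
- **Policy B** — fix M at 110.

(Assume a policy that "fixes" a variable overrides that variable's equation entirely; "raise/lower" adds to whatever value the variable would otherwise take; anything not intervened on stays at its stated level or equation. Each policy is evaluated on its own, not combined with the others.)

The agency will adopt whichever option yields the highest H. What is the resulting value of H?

Policy A (M − 42):
  M = 136 − 42 = 94
  H = 268 − 94 = 174
Policy B (M := 110):
  M = 110
  H = 268 − 110 = 158
Comparing — Policy A: H=174, Policy B: H=158. Highest is 174 (Policy A).

174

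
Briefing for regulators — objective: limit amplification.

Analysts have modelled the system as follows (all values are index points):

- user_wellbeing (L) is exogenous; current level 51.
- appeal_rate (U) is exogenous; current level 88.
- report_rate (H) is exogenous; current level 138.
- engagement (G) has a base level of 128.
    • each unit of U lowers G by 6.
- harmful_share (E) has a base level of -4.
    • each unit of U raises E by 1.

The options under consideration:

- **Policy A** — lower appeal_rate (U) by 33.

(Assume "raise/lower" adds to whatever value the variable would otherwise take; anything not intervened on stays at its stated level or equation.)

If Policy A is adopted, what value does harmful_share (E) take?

51

Policy A (U − 33):
  U = 88 − 33 = 55
  E = -4 + 55 = 51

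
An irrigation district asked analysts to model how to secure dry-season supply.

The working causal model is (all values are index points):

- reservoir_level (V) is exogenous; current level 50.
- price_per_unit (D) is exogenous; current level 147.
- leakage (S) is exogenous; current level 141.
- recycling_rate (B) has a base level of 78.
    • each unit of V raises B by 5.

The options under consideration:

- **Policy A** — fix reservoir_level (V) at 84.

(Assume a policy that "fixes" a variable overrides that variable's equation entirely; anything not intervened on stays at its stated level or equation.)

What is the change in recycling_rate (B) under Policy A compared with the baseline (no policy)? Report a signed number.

170

Baseline:
  V = 50
  B = 78 + 5·50 = 328
Policy A (V := 84):
  V = 84
  B = 78 + 5·84 = 498
Change in B: 498 − 328 = 170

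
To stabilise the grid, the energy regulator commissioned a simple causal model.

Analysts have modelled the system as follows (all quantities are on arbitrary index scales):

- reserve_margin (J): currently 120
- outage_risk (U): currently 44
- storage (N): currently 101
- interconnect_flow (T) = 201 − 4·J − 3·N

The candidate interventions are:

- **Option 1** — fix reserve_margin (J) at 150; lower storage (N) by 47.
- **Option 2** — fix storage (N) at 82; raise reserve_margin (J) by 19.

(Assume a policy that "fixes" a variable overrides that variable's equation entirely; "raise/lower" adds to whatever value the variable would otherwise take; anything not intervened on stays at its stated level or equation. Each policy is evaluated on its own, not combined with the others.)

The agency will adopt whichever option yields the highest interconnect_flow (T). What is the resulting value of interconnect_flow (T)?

Option 1 (J := 150, N − 47):
  J = 150
  N = 101 − 47 = 54
  T = 201 − 4·150 − 3·54 = -561
Option 2 (N := 82, J + 19):
  J = 120 + 19 = 139
  N = 82
  T = 201 − 4·139 − 3·82 = -601
Comparing — Option 1: T=-561, Option 2: T=-601. Highest is -561 (Option 1).

-561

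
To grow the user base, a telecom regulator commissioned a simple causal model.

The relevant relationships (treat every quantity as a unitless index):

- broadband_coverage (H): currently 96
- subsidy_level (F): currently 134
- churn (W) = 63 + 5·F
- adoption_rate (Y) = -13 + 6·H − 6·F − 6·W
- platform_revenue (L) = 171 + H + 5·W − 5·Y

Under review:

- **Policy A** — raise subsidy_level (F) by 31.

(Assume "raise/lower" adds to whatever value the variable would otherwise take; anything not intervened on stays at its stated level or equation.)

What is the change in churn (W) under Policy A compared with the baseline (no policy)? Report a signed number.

155

Baseline:
  F = 134
  W = 63 + 5·134 = 733
Policy A (F + 31):
  F = 134 + 31 = 165
  W = 63 + 5·165 = 888
Change in W: 888 − 733 = 155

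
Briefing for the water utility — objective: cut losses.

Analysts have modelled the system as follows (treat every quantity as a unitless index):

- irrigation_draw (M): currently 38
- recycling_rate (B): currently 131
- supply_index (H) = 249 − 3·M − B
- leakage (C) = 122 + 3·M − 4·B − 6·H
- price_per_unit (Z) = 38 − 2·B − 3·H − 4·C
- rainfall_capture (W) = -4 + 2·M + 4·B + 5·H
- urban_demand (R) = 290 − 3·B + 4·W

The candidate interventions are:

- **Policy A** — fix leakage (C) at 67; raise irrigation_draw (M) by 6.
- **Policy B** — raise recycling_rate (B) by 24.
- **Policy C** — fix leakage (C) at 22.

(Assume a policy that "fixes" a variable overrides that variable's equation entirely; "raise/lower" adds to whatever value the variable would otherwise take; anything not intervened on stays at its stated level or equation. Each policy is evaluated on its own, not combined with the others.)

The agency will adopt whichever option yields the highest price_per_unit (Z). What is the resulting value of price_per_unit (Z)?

Policy A (C := 67, M + 6):
  M = 38 + 6 = 44
  B = 131
  H = 249 − 3·44 − 131 = -14
  C = 67
  Z = 38 − 2·131 − 3·(-14) − 4·67 = -450
Policy B (B + 24):
  M = 38
  B = 131 + 24 = 155
  H = 249 − 3·38 − 155 = -20
  C = 122 + 3·38 − 4·155 − 6·(-20) = -264
  Z = 38 − 2·155 − 3·(-20) − 4·(-264) = 844
Policy C (C := 22):
  M = 38
  B = 131
  H = 249 − 3·38 − 131 = 4
  C = 22
  Z = 38 − 2·131 − 3·4 − 4·22 = -324
Comparing — Policy A: Z=-450, Policy B: Z=844, Policy C: Z=-324. Highest is 844 (Policy B).

844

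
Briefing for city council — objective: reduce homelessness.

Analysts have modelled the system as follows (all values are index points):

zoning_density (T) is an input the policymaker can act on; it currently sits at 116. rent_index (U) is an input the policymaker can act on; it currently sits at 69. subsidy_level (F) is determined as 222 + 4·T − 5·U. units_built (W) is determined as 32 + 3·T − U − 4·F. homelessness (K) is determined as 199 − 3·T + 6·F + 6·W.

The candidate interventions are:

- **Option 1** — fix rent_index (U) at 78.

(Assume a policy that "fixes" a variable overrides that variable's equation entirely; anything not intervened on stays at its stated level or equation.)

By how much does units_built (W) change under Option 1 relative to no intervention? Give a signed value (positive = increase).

Baseline:
  T = 116
  U = 69
  F = 222 + 4·116 − 5·69 = 341
  W = 32 + 3·116 − 69 − 4·341 = -1053
Option 1 (U := 78):
  T = 116
  U = 78
  F = 222 + 4·116 − 5·78 = 296
  W = 32 + 3·116 − 78 − 4·296 = -882
Change in W: -882 − (-1053) = 171

171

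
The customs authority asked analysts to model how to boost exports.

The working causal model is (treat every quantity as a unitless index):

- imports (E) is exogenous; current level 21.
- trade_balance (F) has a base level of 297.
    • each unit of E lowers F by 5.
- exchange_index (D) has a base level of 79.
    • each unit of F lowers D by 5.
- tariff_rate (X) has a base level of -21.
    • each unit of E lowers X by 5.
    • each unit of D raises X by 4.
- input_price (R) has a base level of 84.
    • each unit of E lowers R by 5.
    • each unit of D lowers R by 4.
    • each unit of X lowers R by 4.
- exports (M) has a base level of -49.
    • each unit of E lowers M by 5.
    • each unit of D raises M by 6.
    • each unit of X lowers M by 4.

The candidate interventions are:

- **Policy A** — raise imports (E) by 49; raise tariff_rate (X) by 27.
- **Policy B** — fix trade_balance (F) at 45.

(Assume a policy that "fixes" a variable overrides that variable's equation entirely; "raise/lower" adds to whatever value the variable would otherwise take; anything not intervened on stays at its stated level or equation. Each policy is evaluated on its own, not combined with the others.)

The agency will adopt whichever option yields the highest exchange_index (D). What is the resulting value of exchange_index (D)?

344

Policy A (E + 49, X + 27):
  E = 21 + 49 = 70
  F = 297 − 5·70 = -53
  D = 79 − 5·(-53) = 344
Policy B (F := 45):
  E = 21
  F = 45
  D = 79 − 5·45 = -146
Comparing — Policy A: D=344, Policy B: D=-146. Highest is 344 (Policy A).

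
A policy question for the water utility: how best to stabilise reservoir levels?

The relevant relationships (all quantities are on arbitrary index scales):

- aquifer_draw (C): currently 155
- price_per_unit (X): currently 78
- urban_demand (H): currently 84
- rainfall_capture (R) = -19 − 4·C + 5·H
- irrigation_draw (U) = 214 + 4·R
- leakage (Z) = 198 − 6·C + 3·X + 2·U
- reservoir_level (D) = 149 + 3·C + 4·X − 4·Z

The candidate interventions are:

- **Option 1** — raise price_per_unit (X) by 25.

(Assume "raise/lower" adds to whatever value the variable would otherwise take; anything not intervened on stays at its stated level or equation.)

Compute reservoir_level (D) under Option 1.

8014

Option 1 (X + 25):
  C = 155
  X = 78 + 25 = 103
  H = 84
  R = -19 − 4·155 + 5·84 = -219
  U = 214 + 4·(-219) = -662
  Z = 198 − 6·155 + 3·103 + 2·(-662) = -1747
  D = 149 + 3·155 + 4·103 − 4·(-1747) = 8014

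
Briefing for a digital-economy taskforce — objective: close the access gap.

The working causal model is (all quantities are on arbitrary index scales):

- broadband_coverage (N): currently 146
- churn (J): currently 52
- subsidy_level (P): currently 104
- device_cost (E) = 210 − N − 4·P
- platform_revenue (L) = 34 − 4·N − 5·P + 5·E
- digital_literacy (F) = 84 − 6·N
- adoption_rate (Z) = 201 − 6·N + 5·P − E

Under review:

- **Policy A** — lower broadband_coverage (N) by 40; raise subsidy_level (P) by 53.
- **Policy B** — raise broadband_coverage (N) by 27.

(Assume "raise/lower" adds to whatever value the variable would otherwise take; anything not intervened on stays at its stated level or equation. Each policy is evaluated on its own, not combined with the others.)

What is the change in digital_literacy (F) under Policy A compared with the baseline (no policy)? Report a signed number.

240

Baseline:
  N = 146
  F = 84 − 6·146 = -792
Policy A (N − 40, P + 53):
  N = 146 − 40 = 106
  F = 84 − 6·106 = -552
Change in F: -552 − (-792) = 240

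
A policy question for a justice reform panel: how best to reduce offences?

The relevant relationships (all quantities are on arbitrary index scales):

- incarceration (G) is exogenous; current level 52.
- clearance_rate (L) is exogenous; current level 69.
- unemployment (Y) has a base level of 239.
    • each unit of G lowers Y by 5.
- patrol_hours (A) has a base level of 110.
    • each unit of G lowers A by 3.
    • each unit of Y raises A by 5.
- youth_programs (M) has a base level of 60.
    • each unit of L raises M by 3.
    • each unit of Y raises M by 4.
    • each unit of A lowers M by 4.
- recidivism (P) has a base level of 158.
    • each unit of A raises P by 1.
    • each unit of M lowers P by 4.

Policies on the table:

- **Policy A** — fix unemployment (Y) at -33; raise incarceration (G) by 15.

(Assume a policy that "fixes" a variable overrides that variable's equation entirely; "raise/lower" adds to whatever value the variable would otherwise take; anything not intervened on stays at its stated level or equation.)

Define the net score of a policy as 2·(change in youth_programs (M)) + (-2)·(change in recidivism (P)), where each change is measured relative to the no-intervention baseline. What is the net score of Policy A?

Baseline:
  G = 52
  L = 69
  Y = 239 − 5·52 = -21
  A = 110 − 3·52 + 5·(-21) = -151
  M = 60 + 3·69 + 4·(-21) − 4·(-151) = 787
  P = 158 + (-151) − 4·787 = -3141
Policy A (Y := -33, G + 15):
  G = 52 + 15 = 67
  L = 69
  Y = -33
  A = 110 − 3·67 + 5·(-33) = -256
  M = 60 + 3·69 + 4·(-33) − 4·(-256) = 1159
  P = 158 + (-256) − 4·1159 = -4734
ΔM = 1159 − 787 = 372; ΔP = -4734 − (-3141) = -1593
Score = 2·372 + (-2)·(-1593) = 3930

3930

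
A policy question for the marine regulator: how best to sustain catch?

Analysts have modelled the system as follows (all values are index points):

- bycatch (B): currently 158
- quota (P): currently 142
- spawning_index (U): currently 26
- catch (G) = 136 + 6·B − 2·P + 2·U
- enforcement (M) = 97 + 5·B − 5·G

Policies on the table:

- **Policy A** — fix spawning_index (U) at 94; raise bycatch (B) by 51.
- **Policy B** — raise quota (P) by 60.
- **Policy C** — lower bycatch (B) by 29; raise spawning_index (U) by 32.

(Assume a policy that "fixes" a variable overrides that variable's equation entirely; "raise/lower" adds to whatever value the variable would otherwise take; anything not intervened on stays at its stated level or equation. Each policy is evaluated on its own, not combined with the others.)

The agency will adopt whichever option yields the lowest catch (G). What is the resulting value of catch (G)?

732

Policy A (U := 94, B + 51):
  B = 158 + 51 = 209
  P = 142
  U = 94
  G = 136 + 6·209 − 2·142 + 2·94 = 1294
Policy B (P + 60):
  B = 158
  P = 142 + 60 = 202
  U = 26
  G = 136 + 6·158 − 2·202 + 2·26 = 732
Policy C (B − 29, U + 32):
  B = 158 − 29 = 129
  P = 142
  U = 26 + 32 = 58
  G = 136 + 6·129 − 2·142 + 2·58 = 742
Comparing — Policy A: G=1294, Policy B: G=732, Policy C: G=742. Lowest is 732 (Policy B).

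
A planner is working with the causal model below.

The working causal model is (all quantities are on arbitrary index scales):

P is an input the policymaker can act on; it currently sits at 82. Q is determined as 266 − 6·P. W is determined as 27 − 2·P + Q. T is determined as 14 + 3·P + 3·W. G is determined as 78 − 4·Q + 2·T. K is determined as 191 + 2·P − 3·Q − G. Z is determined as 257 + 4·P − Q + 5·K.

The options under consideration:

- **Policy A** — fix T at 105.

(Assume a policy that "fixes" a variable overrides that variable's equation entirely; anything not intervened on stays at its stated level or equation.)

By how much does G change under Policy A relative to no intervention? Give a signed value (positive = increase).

1868

Baseline:
  P = 82
  Q = 266 − 6·82 = -226
  W = 27 − 2·82 + (-226) = -363
  T = 14 + 3·82 + 3·(-363) = -829
  G = 78 − 4·(-226) + 2·(-829) = -676
Policy A (T := 105):
  P = 82
  Q = 266 − 6·82 = -226
  W = 27 − 2·82 + (-226) = -363
  T = 105
  G = 78 − 4·(-226) + 2·105 = 1192
Change in G: 1192 − (-676) = 1868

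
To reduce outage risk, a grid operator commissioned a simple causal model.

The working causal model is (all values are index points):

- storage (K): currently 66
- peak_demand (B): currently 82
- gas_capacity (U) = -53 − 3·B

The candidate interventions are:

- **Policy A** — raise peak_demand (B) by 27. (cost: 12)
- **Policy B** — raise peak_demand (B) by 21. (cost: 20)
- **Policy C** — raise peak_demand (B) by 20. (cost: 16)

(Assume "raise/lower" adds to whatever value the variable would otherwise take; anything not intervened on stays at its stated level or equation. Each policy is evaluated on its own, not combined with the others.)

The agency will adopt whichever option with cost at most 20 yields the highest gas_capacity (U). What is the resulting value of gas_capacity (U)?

-359

Policy A (B + 27):
  B = 82 + 27 = 109
  U = -53 − 3·109 = -380
Policy B (B + 21):
  B = 82 + 21 = 103
  U = -53 − 3·103 = -362
Policy C (B + 20):
  B = 82 + 20 = 102
  U = -53 − 3·102 = -359
Comparing — Policy A: U=-380, Policy B: U=-362, Policy C: U=-359. Highest is -359 (Policy C).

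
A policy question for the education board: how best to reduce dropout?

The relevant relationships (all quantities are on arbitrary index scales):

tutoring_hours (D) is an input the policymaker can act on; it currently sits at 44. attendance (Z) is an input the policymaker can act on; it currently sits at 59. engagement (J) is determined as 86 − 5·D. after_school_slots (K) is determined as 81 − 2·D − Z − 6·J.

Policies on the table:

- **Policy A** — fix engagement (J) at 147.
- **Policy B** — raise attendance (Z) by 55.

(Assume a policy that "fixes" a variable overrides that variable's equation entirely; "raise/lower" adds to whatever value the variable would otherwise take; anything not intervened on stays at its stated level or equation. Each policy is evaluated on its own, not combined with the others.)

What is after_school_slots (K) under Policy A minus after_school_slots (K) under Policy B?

Policy A (J := 147):
  D = 44
  Z = 59
  J = 147
  K = 81 − 2·44 − 59 − 6·147 = -948
Policy B (Z + 55):
  D = 44
  Z = 59 + 55 = 114
  J = 86 − 5·44 = -134
  K = 81 − 2·44 − 114 − 6·(-134) = 683
K: -948 − 683 = -1631

-1631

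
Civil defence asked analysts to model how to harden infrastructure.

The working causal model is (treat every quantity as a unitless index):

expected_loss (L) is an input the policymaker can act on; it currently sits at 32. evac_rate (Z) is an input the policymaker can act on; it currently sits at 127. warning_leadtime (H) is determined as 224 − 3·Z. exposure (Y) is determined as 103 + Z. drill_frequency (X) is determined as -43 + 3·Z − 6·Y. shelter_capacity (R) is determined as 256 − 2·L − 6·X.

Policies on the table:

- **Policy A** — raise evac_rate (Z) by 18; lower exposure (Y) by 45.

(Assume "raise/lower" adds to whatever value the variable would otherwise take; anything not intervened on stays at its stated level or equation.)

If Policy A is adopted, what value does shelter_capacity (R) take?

5148

Policy A (Z + 18, Y − 45):
  L = 32
  Z = 127 + 18 = 145
  Y = 103 + 145 (−45 from intervention) = 203
  X = -43 + 3·145 − 6·203 = -826
  R = 256 − 2·32 − 6·(-826) = 5148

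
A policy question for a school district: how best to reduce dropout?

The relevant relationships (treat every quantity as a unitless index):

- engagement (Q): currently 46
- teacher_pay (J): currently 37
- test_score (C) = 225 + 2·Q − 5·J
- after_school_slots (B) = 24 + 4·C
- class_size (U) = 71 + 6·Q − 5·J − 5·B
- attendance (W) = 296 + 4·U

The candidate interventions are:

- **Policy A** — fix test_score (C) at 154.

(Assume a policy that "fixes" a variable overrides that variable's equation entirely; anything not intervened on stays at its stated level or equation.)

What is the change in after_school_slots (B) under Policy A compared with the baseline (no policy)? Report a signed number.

Baseline:
  Q = 46
  J = 37
  C = 225 + 2·46 − 5·37 = 132
  B = 24 + 4·132 = 552
Policy A (C := 154):
  Q = 46
  J = 37
  C = 154
  B = 24 + 4·154 = 640
Change in B: 640 − 552 = 88

88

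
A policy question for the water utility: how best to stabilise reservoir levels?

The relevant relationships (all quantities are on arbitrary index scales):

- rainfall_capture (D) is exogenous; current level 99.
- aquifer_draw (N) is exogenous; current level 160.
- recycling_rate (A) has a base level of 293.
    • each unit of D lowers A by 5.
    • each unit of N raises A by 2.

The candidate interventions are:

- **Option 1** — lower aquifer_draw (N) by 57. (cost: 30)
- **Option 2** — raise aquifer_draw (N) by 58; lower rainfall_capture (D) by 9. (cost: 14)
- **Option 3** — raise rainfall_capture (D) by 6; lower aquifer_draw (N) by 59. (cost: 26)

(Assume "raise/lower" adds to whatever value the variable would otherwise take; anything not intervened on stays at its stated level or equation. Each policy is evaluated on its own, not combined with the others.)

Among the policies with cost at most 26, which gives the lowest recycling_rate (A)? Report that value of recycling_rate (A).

-30

Option 2 (N + 58, D − 9):
  D = 99 − 9 = 90
  N = 160 + 58 = 218
  A = 293 − 5·90 + 2·218 = 279
Option 3 (D + 6, N − 59):
  D = 99 + 6 = 105
  N = 160 − 59 = 101
  A = 293 − 5·105 + 2·101 = -30
Comparing — Option 2: A=279, Option 3: A=-30. Lowest is -30 (Option 3).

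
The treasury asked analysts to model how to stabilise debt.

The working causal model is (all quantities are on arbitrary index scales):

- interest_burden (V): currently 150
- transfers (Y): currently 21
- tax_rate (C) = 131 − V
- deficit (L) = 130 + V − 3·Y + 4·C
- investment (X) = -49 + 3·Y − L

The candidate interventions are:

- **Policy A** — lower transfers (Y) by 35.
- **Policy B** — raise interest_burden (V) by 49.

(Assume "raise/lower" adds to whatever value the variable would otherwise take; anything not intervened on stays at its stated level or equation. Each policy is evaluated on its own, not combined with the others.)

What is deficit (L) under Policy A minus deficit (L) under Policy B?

Policy A (Y − 35):
  V = 150
  Y = 21 − 35 = -14
  C = 131 − 150 = -19
  L = 130 + 150 − 3·(-14) + 4·(-19) = 246
Policy B (V + 49):
  V = 150 + 49 = 199
  Y = 21
  C = 131 − 199 = -68
  L = 130 + 199 − 3·21 + 4·(-68) = -6
L: 246 − (-6) = 252

252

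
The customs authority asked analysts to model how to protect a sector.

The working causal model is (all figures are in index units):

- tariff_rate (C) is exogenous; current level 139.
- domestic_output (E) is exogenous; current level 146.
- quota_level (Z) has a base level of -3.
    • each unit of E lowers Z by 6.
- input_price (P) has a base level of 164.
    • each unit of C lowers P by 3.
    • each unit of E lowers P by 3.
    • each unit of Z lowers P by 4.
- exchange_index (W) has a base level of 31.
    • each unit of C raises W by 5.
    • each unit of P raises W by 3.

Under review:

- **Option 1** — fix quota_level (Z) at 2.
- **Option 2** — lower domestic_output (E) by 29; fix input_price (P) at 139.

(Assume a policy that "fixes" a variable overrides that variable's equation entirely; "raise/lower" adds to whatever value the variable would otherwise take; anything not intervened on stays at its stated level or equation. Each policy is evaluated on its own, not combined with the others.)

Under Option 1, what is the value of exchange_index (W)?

Option 1 (Z := 2):
  C = 139
  E = 146
  Z = 2
  P = 164 − 3·139 − 3·146 − 4·2 = -699
  W = 31 + 5·139 + 3·(-699) = -1371

-1371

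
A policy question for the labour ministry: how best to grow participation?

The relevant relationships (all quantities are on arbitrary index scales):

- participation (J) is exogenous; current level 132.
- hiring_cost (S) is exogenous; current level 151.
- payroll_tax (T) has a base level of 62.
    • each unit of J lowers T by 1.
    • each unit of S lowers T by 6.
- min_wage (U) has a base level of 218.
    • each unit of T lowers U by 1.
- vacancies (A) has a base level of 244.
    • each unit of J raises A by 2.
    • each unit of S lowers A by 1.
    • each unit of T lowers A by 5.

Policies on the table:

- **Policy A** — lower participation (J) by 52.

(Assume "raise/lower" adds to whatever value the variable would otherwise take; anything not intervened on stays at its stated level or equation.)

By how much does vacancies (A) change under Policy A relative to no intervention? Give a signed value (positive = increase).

Baseline:
  J = 132
  S = 151
  T = 62 − 132 − 6·151 = -976
  A = 244 + 2·132 − 151 − 5·(-976) = 5237
Policy A (J − 52):
  J = 132 − 52 = 80
  S = 151
  T = 62 − 80 − 6·151 = -924
  A = 244 + 2·80 − 151 − 5·(-924) = 4873
Change in A: 4873 − 5237 = -364

-364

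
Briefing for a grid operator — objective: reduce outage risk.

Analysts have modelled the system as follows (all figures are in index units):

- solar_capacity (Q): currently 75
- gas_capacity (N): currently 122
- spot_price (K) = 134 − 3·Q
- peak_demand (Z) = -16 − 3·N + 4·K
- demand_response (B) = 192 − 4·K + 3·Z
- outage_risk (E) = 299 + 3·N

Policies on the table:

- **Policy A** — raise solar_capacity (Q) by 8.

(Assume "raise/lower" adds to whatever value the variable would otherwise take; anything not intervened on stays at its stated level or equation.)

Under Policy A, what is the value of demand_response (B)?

Policy A (Q + 8):
  Q = 75 + 8 = 83
  N = 122
  K = 134 − 3·83 = -115
  Z = -16 − 3·122 + 4·(-115) = -842
  B = 192 − 4·(-115) + 3·(-842) = -1874

-1874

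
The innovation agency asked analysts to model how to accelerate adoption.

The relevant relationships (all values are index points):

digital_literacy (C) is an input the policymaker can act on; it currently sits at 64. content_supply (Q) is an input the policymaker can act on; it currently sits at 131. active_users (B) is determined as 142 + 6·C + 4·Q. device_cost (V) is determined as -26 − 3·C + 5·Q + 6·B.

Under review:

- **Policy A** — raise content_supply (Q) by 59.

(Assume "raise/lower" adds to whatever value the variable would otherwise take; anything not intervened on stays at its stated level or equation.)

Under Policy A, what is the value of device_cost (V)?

8448

Policy A (Q + 59):
  C = 64
  Q = 131 + 59 = 190
  B = 142 + 6·64 + 4·190 = 1286
  V = -26 − 3·64 + 5·190 + 6·1286 = 8448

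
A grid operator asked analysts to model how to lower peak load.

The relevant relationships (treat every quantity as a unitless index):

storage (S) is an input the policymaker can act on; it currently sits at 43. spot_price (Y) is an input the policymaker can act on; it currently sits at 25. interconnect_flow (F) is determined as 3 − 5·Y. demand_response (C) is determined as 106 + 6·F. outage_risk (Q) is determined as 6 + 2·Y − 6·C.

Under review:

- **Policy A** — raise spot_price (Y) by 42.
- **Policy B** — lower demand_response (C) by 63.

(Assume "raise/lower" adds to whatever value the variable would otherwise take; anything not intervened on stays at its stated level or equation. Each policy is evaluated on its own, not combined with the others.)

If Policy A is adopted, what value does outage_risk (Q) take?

Policy A (Y + 42):
  Y = 25 + 42 = 67
  F = 3 − 5·67 = -332
  C = 106 + 6·(-332) = -1886
  Q = 6 + 2·67 − 6·(-1886) = 11456

11456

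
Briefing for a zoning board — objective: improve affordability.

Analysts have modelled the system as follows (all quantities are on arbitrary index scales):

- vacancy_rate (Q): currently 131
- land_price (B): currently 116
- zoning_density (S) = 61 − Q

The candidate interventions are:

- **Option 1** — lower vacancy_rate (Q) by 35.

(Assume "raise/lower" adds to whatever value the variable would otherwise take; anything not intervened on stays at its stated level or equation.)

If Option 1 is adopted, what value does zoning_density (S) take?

Option 1 (Q − 35):
  Q = 131 − 35 = 96
  S = 61 − 96 = -35

-35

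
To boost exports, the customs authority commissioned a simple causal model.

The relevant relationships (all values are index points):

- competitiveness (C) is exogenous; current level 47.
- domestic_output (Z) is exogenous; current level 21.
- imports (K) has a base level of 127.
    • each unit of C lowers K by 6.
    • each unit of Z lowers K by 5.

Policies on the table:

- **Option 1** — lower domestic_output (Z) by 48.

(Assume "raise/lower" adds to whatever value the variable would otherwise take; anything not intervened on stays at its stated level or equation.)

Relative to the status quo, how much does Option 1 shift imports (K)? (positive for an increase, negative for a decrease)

240

Baseline:
  C = 47
  Z = 21
  K = 127 − 6·47 − 5·21 = -260
Option 1 (Z − 48):
  C = 47
  Z = 21 − 48 = -27
  K = 127 − 6·47 − 5·(-27) = -20
Change in K: -20 − (-260) = 240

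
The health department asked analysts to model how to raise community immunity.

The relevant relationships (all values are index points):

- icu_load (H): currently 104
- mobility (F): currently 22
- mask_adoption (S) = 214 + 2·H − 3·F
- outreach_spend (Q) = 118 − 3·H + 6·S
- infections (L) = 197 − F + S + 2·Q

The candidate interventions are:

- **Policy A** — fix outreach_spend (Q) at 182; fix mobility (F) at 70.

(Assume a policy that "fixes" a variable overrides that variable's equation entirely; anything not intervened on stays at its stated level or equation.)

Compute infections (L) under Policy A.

Policy A (Q := 182, F := 70):
  H = 104
  F = 70
  S = 214 + 2·104 − 3·70 = 212
  Q = 182
  L = 197 − 70 + 212 + 2·182 = 703

703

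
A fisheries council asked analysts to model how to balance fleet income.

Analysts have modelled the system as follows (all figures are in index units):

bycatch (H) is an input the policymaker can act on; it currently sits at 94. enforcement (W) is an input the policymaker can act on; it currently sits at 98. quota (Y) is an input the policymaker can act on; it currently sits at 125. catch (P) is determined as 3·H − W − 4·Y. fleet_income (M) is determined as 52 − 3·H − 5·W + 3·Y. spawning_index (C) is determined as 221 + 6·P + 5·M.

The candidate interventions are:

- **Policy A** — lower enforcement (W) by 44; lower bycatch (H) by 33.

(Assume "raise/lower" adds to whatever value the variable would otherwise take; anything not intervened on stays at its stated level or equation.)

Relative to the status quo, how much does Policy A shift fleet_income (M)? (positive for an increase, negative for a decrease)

Baseline:
  H = 94
  W = 98
  Y = 125
  M = 52 − 3·94 − 5·98 + 3·125 = -345
Policy A (W − 44, H − 33):
  H = 94 − 33 = 61
  W = 98 − 44 = 54
  Y = 125
  M = 52 − 3·61 − 5·54 + 3·125 = -26
Change in M: -26 − (-345) = 319

319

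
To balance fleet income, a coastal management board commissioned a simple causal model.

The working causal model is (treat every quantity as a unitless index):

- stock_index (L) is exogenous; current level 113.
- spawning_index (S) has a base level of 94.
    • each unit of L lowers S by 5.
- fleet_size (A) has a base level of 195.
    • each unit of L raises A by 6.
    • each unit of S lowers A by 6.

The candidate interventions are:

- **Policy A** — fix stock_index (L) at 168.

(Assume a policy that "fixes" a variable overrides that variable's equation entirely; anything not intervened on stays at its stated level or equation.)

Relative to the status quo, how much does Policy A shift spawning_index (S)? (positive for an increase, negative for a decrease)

-275

Baseline:
  L = 113
  S = 94 − 5·113 = -471
Policy A (L := 168):
  L = 168
  S = 94 − 5·168 = -746
Change in S: -746 − (-471) = -275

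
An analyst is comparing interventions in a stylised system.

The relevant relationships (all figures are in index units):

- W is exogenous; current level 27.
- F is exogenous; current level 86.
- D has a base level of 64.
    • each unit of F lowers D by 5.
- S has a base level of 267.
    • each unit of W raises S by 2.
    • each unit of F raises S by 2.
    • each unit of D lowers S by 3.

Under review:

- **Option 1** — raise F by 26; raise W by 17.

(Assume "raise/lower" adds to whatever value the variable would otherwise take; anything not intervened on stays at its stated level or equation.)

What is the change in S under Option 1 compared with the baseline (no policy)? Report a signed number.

Baseline:
  W = 27
  F = 86
  D = 64 − 5·86 = -366
  S = 267 + 2·27 + 2·86 − 3·(-366) = 1591
Option 1 (F + 26, W + 17):
  W = 27 + 17 = 44
  F = 86 + 26 = 112
  D = 64 − 5·112 = -496
  S = 267 + 2·44 + 2·112 − 3·(-496) = 2067
Change in S: 2067 − 1591 = 476

476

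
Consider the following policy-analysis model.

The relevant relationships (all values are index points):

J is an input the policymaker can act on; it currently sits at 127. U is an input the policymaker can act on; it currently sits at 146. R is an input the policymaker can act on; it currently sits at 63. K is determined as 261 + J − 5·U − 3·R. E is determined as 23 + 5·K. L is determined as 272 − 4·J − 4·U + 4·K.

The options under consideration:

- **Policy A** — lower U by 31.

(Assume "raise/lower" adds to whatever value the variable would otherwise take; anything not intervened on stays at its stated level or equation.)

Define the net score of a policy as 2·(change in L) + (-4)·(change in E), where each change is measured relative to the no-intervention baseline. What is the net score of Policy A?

Baseline:
  J = 127
  U = 146
  R = 63
  K = 261 + 127 − 5·146 − 3·63 = -531
  E = 23 + 5·(-531) = -2632
  L = 272 − 4·127 − 4·146 + 4·(-531) = -2944
Policy A (U − 31):
  J = 127
  U = 146 − 31 = 115
  R = 63
  K = 261 + 127 − 5·115 − 3·63 = -376
  E = 23 + 5·(-376) = -1857
  L = 272 − 4·127 − 4·115 + 4·(-376) = -2200
ΔL = -2200 − (-2944) = 744; ΔE = -1857 − (-2632) = 775
Score = 2·744 + (-4)·775 = -1612

-1612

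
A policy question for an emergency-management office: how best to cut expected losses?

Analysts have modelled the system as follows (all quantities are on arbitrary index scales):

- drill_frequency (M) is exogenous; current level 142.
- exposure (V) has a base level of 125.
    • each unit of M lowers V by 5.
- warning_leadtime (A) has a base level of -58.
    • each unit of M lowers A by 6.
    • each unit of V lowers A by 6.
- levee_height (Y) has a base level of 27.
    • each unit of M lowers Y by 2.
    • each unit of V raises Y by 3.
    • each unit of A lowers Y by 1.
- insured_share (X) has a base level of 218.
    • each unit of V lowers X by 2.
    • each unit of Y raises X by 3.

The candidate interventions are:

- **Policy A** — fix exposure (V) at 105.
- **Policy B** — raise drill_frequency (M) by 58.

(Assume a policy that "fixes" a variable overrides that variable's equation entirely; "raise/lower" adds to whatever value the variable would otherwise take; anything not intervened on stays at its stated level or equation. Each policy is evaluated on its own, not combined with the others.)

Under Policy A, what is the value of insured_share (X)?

Policy A (V := 105):
  M = 142
  V = 105
  A = -58 − 6·142 − 6·105 = -1540
  Y = 27 − 2·142 + 3·105 − (-1540) = 1598
  X = 218 − 2·105 + 3·1598 = 4802

4802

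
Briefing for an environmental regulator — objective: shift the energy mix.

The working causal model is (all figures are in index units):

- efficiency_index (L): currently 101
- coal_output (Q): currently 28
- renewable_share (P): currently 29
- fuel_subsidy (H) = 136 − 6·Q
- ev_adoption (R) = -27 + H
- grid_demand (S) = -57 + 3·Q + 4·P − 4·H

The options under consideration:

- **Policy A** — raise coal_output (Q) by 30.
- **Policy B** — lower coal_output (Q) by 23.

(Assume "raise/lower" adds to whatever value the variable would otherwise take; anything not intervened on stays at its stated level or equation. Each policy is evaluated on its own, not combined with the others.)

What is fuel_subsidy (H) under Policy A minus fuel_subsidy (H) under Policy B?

-318

Policy A (Q + 30):
  Q = 28 + 30 = 58
  H = 136 − 6·58 = -212
Policy B (Q − 23):
  Q = 28 − 23 = 5
  H = 136 − 6·5 = 106
H: -212 − 106 = -318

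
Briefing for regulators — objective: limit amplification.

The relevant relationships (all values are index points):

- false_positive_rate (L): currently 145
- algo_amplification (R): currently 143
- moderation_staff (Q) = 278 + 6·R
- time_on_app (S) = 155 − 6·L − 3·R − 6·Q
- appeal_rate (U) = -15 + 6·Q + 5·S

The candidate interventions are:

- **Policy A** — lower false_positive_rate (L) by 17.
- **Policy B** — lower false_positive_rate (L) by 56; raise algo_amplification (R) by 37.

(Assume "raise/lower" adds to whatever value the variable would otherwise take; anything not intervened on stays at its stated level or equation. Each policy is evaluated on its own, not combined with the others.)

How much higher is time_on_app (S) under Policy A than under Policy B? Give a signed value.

1209

Policy A (L − 17):
  L = 145 − 17 = 128
  R = 143
  Q = 278 + 6·143 = 1136
  S = 155 − 6·128 − 3·143 − 6·1136 = -7858
Policy B (L − 56, R + 37):
  L = 145 − 56 = 89
  R = 143 + 37 = 180
  Q = 278 + 6·180 = 1358
  S = 155 − 6·89 − 3·180 − 6·1358 = -9067
S: -7858 − (-9067) = 1209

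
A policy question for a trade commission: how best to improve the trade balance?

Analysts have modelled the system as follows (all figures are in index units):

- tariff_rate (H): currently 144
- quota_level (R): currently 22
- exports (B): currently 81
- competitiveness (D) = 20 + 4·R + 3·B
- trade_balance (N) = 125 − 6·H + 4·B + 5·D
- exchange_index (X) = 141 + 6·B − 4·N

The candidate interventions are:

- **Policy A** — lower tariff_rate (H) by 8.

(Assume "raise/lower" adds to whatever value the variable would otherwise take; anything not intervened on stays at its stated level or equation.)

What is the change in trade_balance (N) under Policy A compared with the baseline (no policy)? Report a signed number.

Baseline:
  H = 144
  R = 22
  B = 81
  D = 20 + 4·22 + 3·81 = 351
  N = 125 − 6·144 + 4·81 + 5·351 = 1340
Policy A (H − 8):
  H = 144 − 8 = 136
  R = 22
  B = 81
  D = 20 + 4·22 + 3·81 = 351
  N = 125 − 6·136 + 4·81 + 5·351 = 1388
Change in N: 1388 − 1340 = 48

48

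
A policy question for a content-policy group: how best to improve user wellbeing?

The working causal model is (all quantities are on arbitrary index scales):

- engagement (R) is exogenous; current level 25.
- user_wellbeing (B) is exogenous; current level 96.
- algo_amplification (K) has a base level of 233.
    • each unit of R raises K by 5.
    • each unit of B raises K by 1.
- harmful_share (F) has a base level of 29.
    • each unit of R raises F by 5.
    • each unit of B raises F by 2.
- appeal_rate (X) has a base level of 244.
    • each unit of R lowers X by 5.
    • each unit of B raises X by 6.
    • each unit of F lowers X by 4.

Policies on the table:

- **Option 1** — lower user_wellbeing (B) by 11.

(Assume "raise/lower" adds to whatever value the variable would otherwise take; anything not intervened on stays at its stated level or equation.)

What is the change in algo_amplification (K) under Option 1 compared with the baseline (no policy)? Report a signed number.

Baseline:
  R = 25
  B = 96
  K = 233 + 5·25 + 96 = 454
Option 1 (B − 11):
  R = 25
  B = 96 − 11 = 85
  K = 233 + 5·25 + 85 = 443
Change in K: 443 − 454 = -11

-11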